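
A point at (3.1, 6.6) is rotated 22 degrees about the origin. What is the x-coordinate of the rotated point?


x' = x*cos(theta) - y*sin(theta)
cos(22 deg) = 0.9272, sin(22 deg) = 0.3746
x' = 3.1 * 0.9272 - 6.6 * 0.3746
= 2.8743 - 2.4724
= 0.4019


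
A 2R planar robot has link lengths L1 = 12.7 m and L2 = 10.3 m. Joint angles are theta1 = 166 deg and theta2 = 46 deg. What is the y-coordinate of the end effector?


Convert angles to radians: theta1 = 2.8972, theta2 = 0.8029
y = L1*sin(theta1) + L2*sin(theta1+theta2)
y = 3.0724 + -5.4582
y = -2.3858


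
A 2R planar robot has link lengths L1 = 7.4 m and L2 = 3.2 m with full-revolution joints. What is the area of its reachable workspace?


r_max = L1 + L2 = 10.6 m
r_min = |L1 - L2| = 4.2 m
Area = pi*(r_max^2 - r_min^2)
= pi*(112.36 - 17.64)
= pi * 94.72
= 297.5717 m^2


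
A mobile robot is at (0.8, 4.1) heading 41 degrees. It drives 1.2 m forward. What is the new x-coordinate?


x_new = x0 + d*cos(theta)
= 0.8 + 1.2*cos(41)
= 0.8 + 0.9057
= 1.7057


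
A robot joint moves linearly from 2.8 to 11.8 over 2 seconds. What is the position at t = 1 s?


s = t/T = 1/2 = 0.5
p(t) = p0 + (pf-p0)*s
= 2.8 + (11.8 - 2.8) * 0.5
= 7.3


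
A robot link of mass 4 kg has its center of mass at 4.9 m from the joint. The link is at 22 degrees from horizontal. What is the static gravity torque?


tau = m*g*L*cos(angle)
= 4 * 9.81 * 4.9 * cos(22 deg)
= 4 * 9.81 * 4.9 * 0.9272
= 178.2752 Nm


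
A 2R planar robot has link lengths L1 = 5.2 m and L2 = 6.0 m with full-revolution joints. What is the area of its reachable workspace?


r_max = L1 + L2 = 11.2 m
r_min = |L1 - L2| = 0.8 m
Area = pi*(r_max^2 - r_min^2)
= pi*(125.44 - 0.64)
= pi * 124.8
= 392.0708 m^2


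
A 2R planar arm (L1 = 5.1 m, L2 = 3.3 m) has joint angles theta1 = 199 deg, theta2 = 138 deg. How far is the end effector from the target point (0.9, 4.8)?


End effector via forward kinematics:
x = L1*cos(t1) + L2*cos(t1+t2) = -1.7845
y = L1*sin(t1) + L2*sin(t1+t2) = -2.9498
Distance to target:
d = sqrt((0.9 - -1.7845)^2 + (4.8 - -2.9498)^2)
= sqrt(7.2064 + 60.0596)
= 8.2016 m


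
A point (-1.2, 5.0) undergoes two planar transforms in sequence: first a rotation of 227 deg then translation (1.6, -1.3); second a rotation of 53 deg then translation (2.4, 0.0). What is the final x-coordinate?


After transform 1:
x1 = cos(227)*-1.2 - sin(227)*5.0 + 1.6 = 6.0752
y1 = sin(227)*-1.2 + cos(227)*5.0 + -1.3 = -3.8324
After transform 2:
x2 = cos(53)*6.0752 - sin(53)*-3.8324 + 2.4
= 9.1168


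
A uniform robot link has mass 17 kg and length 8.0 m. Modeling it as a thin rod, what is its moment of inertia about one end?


I = (1/3) * m * L^2
= (1/3) * 17 * 8.0^2
= 0.333333 * 17 * 64.0
= 362.6667 kg*m^2


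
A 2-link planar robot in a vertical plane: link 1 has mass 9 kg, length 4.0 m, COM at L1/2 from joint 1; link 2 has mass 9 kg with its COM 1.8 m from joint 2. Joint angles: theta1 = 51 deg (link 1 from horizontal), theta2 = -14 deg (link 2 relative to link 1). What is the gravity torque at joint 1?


Horizontal distance from joint 1 to link-1 COM:
  x_c1 = (L1/2)*cos(t1) = 2.0 * 0.6293 = 1.2586 m
Horizontal distance from joint 1 to link-2 COM:
  x_c2 = L1*cos(t1) + Lc2*cos(t1+t2)
       = 4.0*0.6293 + 1.8*0.7986 = 3.9548 m
tau1 = m1*g*x_c1 + m2*g*x_c2
     = 9*9.81*1.2586 + 9*9.81*3.9548
     = 111.1254 + 349.1715
     = 460.2969 Nm


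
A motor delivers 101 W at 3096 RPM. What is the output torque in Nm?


omega = 3096 * 2*pi/60 = 324.2124 rad/s
tau = P / omega = 101 / 324.2124
= 0.3115 Nm


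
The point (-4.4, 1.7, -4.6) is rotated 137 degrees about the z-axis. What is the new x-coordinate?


Rotation about z-axis: x' = x*cos(theta) - y*sin(theta)
= -4.4 * -0.7314 - 1.7 * 0.682
= 2.0586


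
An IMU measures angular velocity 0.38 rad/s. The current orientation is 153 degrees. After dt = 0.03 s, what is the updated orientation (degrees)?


delta_theta = w * dt = 0.38 * 0.03 = 0.0114 rad
= 0.6532 deg
theta_new = 153 + 0.6532 = 153.6532 deg


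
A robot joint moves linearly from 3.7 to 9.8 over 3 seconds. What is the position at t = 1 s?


s = t/T = 1/3 = 0.3333
p(t) = p0 + (pf-p0)*s
= 3.7 + (9.8 - 3.7) * 0.3333
= 5.7333


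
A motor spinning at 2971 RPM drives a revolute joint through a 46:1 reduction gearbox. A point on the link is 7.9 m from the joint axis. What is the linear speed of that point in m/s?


omega_motor = 2971 * 2*pi/60 = 311.1224 rad/s
omega_joint = omega_motor / 46 = 6.7635 rad/s
v = omega_joint * r = 6.7635 * 7.9
= 53.4319 m/s


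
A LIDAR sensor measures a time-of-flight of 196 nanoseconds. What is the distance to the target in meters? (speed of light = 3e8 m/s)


tof = 196 ns = 1.96e-07 s
dist = c * tof / 2
= 3e8 * 1.96e-07 / 2
= 29.4 m


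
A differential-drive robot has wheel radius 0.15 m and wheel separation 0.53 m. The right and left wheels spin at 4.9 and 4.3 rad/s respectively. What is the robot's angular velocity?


vR = r*wR = 0.15*4.9 = 0.735 m/s
vL = r*wL = 0.15*4.3 = 0.645 m/s
v = (vR+vL)/2 = 0.69 m/s
omega = (vR-vL)/L = 0.1698 rad/s
angular velocity = 0.1698 rad/s


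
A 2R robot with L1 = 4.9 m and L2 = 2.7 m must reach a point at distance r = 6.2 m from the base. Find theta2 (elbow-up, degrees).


cos(theta2) = (r^2 - L1^2 - L2^2) / (2*L1*L2)
cos(theta2) = (38.44 - 24.01 - 7.29) / 26.46
cos(theta2) = 0.269841
theta2 = 74.3452 degrees


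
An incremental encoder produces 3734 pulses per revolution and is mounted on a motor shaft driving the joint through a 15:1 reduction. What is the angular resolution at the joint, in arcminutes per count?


counts per rev = 3734
effective counts at joint = 3734 * 15 = 56010
resolution = 360*60 / 56010
= 0.3856 arcmin/count


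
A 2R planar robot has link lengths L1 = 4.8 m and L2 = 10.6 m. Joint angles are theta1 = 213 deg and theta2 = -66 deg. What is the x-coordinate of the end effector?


Convert angles to radians: theta1 = 3.7176, theta2 = -1.1519
x = L1*cos(theta1) + L2*cos(theta1+theta2)
x = -4.0256 + -8.8899
x = -12.9155


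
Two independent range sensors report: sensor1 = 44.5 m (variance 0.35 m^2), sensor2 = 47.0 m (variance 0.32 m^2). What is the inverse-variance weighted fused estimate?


w1 = (1/var1) / (1/var1 + 1/var2)
   = 2.8571 / (2.8571 + 3.125) = 0.4776
w2 = 1 - w1 = 0.5224
fused = w1*s1 + w2*s2 = 21.2537 + 24.5522
= 45.806 m


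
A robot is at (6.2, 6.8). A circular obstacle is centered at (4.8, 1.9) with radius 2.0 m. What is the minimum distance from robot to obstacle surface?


center_dist = sqrt((6.2-4.8)^2 + (6.8-1.9)^2)
= sqrt(1.96 + 24.01)
= 5.0961
min_dist = center_dist - radius = 5.0961 - 2.0 = 3.0961 m


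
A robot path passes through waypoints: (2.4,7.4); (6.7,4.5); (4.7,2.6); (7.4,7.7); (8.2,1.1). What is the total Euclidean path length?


Segment lengths:
  seg1 = sqrt((4.3)^2 + (-2.9)^2) = 5.1865
  seg2 = sqrt((-2.0)^2 + (-1.9)^2) = 2.7586
  seg3 = sqrt((2.7)^2 + (5.1)^2) = 5.7706
  seg4 = sqrt((0.8)^2 + (-6.6)^2) = 6.6483
Total = 20.3641


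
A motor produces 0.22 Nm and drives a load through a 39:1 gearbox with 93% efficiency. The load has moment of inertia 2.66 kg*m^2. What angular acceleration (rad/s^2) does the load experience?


tau_out = tau_motor * N * eta
= 0.22 * 39 * 0.93 = 7.9794 Nm
alpha = tau_out / I = 7.9794 / 2.66
= 2.9998 rad/s^2


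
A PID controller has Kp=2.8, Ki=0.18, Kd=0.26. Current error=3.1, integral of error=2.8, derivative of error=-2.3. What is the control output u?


u = Kp*e + Ki*int(e) + Kd*de/dt
= 2.8*3.1 + 0.18*2.8 + 0.26*(-2.3)
= 8.68 + 0.504 + -0.598
= 8.586


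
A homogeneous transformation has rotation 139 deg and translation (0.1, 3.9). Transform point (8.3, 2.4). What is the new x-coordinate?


x' = cos(theta)*px - sin(theta)*py + tx
= -0.7547*8.3 - 0.6561*2.4 + 0.1
= -7.7386


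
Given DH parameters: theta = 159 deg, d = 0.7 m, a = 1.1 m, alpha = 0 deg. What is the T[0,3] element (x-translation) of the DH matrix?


T[0,3] = a * cos(theta)
= 1.1 * cos(159 deg)
= 1.1 * -0.9336
= -1.0269


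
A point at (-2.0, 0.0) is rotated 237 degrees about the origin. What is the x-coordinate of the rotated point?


x' = x*cos(theta) - y*sin(theta)
cos(237 deg) = -0.5446, sin(237 deg) = -0.8387
x' = -2.0 * -0.5446 - 0.0 * -0.8387
= 1.0893 - -0.0
= 1.0893


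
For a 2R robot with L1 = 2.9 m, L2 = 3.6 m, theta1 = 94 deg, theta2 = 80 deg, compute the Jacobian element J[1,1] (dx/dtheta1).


J[1,1] = -L1*sin(t1) - L2*sin(t1+t2)
= -2.9*sin(94) - 3.6*sin(174)
= -3.2692


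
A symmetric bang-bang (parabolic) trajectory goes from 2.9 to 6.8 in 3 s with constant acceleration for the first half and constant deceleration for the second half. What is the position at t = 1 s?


Symmetric rest-to-rest: each phase covers (pf-p0)/2 in time T/2. 0.5*a*(T/2)^2 = (pf-p0)/2 => a = 4*(pf-p0)/T^2
a = 4*(6.8-2.9)/3^2 = 1.7333
t = 1 is in the acceleration phase (t <= T/2).
p = p0 + 0.5*a*t^2 = 2.9 + 0.5*1.7333*1^2
= 3.7667


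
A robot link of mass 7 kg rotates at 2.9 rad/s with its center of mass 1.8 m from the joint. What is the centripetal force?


F = m * omega^2 * r
= 7 * 2.9^2 * 1.8
= 7 * 8.41 * 1.8
= 105.966 N


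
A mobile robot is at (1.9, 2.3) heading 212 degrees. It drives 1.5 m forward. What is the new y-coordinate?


y_new = y0 + d*sin(theta)
= 2.3 + 1.5*sin(212)
= 2.3 + -0.7949
= 1.5051


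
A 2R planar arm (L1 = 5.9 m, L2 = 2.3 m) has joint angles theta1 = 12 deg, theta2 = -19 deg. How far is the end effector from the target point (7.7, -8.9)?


End effector via forward kinematics:
x = L1*cos(t1) + L2*cos(t1+t2) = 8.0539
y = L1*sin(t1) + L2*sin(t1+t2) = 0.9464
Distance to target:
d = sqrt((7.7 - 8.0539)^2 + (-8.9 - 0.9464)^2)
= sqrt(0.1253 + 96.9512)
= 9.8527 m


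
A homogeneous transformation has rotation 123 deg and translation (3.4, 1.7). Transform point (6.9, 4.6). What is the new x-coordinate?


x' = cos(theta)*px - sin(theta)*py + tx
= -0.5446*6.9 - 0.8387*4.6 + 3.4
= -4.2159


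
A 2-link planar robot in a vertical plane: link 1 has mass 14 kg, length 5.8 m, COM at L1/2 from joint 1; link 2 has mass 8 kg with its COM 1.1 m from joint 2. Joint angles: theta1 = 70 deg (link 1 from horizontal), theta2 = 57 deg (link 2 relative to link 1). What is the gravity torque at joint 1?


Horizontal distance from joint 1 to link-1 COM:
  x_c1 = (L1/2)*cos(t1) = 2.9 * 0.342 = 0.9919 m
Horizontal distance from joint 1 to link-2 COM:
  x_c2 = L1*cos(t1) + Lc2*cos(t1+t2)
       = 5.8*0.342 + 1.1*-0.6018 = 1.3217 m
tau1 = m1*g*x_c1 + m2*g*x_c2
     = 14*9.81*0.9919 + 8*9.81*1.3217
     = 136.2218 + 103.7286
     = 239.9504 Nm


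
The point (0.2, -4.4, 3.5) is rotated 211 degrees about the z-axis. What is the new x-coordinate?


Rotation about z-axis: x' = x*cos(theta) - y*sin(theta)
= 0.2 * -0.8572 - -4.4 * -0.515
= -2.4376


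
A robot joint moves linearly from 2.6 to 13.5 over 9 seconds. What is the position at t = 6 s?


s = t/T = 6/9 = 0.6667
p(t) = p0 + (pf-p0)*s
= 2.6 + (13.5 - 2.6) * 0.6667
= 9.8667


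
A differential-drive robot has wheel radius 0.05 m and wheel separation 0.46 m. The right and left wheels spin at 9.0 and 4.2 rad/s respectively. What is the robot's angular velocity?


vR = r*wR = 0.05*9.0 = 0.45 m/s
vL = r*wL = 0.05*4.2 = 0.21 m/s
v = (vR+vL)/2 = 0.33 m/s
omega = (vR-vL)/L = 0.5217 rad/s
angular velocity = 0.5217 rad/s


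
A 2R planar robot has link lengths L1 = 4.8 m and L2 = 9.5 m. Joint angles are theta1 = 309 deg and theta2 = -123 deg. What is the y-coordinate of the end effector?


Convert angles to radians: theta1 = 5.3931, theta2 = -2.1468
y = L1*sin(theta1) + L2*sin(theta1+theta2)
y = -3.7303 + -0.993
y = -4.7233


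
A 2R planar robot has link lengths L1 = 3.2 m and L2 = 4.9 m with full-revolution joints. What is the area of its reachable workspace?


r_max = L1 + L2 = 8.1 m
r_min = |L1 - L2| = 1.7 m
Area = pi*(r_max^2 - r_min^2)
= pi*(65.61 - 2.89)
= pi * 62.72
= 197.0407 m^2


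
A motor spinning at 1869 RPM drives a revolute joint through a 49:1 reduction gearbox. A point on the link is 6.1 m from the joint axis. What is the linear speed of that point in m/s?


omega_motor = 1869 * 2*pi/60 = 195.7212 rad/s
omega_joint = omega_motor / 49 = 3.9943 rad/s
v = omega_joint * r = 3.9943 * 6.1
= 24.3653 m/s


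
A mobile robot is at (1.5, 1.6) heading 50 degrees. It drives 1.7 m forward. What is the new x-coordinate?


x_new = x0 + d*cos(theta)
= 1.5 + 1.7*cos(50)
= 1.5 + 1.0927
= 2.5927


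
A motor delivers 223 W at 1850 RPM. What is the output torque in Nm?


omega = 1850 * 2*pi/60 = 193.7315 rad/s
tau = P / omega = 223 / 193.7315
= 1.1511 Nm


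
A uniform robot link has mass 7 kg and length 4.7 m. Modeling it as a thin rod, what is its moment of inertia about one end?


I = (1/3) * m * L^2
= (1/3) * 7 * 4.7^2
= 0.333333 * 7 * 22.09
= 51.5433 kg*m^2


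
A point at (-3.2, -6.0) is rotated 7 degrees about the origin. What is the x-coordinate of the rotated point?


x' = x*cos(theta) - y*sin(theta)
cos(7 deg) = 0.9925, sin(7 deg) = 0.1219
x' = -3.2 * 0.9925 - -6.0 * 0.1219
= -3.1761 - -0.7312
= -2.4449


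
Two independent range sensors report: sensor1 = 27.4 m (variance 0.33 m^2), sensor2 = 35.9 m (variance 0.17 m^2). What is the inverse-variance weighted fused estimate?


w1 = (1/var1) / (1/var1 + 1/var2)
   = 3.0303 / (3.0303 + 5.8824) = 0.34
w2 = 1 - w1 = 0.66
fused = w1*s1 + w2*s2 = 9.316 + 23.694
= 33.01 m


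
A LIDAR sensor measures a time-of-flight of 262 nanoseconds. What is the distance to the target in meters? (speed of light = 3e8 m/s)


tof = 262 ns = 2.62e-07 s
dist = c * tof / 2
= 3e8 * 2.62e-07 / 2
= 39.3 m


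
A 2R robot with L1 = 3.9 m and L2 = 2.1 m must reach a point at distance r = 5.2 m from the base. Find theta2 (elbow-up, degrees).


cos(theta2) = (r^2 - L1^2 - L2^2) / (2*L1*L2)
cos(theta2) = (27.04 - 15.21 - 4.41) / 16.38
cos(theta2) = 0.452991
theta2 = 63.0642 degrees


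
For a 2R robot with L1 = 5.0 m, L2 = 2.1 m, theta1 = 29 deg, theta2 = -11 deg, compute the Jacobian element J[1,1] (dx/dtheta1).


J[1,1] = -L1*sin(t1) - L2*sin(t1+t2)
= -5.0*sin(29) - 2.1*sin(18)
= -3.073


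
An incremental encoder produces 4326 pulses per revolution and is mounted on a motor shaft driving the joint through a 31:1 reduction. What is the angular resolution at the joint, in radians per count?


counts per rev = 4326
effective counts at joint = 4326 * 31 = 134106
resolution = 2*pi / 134106
= 4.6852e-05 rad/count


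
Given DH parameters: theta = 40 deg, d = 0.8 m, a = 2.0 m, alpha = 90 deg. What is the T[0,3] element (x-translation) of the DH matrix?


T[0,3] = a * cos(theta)
= 2.0 * cos(40 deg)
= 2.0 * 0.766
= 1.5321


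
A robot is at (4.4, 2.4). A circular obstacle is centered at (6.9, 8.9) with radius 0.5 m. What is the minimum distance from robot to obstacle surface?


center_dist = sqrt((4.4-6.9)^2 + (2.4-8.9)^2)
= sqrt(6.25 + 42.25)
= 6.9642
min_dist = center_dist - radius = 6.9642 - 0.5 = 6.4642 m


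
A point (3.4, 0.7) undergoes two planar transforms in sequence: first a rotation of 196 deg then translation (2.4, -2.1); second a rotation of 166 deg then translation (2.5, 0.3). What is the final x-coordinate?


After transform 1:
x1 = cos(196)*3.4 - sin(196)*0.7 + 2.4 = -0.6753
y1 = sin(196)*3.4 + cos(196)*0.7 + -2.1 = -3.7101
After transform 2:
x2 = cos(166)*-0.6753 - sin(166)*-3.7101 + 2.5
= 4.0528


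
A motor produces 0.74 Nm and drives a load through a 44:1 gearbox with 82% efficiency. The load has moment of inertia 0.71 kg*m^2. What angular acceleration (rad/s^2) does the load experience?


tau_out = tau_motor * N * eta
= 0.74 * 44 * 0.82 = 26.6992 Nm
alpha = tau_out / I = 26.6992 / 0.71
= 37.6045 rad/s^2


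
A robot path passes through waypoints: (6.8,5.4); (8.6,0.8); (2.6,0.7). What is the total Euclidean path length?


Segment lengths:
  seg1 = sqrt((1.8)^2 + (-4.6)^2) = 4.9396
  seg2 = sqrt((-6.0)^2 + (-0.1)^2) = 6.0008
Total = 10.9405


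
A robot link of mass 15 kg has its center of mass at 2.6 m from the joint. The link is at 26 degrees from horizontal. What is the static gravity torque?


tau = m*g*L*cos(angle)
= 15 * 9.81 * 2.6 * cos(26 deg)
= 15 * 9.81 * 2.6 * 0.8988
= 343.8696 Nm


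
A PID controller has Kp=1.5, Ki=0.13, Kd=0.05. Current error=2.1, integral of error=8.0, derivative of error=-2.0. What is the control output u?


u = Kp*e + Ki*int(e) + Kd*de/dt
= 1.5*2.1 + 0.13*8.0 + 0.05*(-2.0)
= 3.15 + 1.04 + -0.1
= 4.09


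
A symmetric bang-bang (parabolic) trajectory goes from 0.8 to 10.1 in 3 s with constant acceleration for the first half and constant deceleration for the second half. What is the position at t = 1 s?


Symmetric rest-to-rest: each phase covers (pf-p0)/2 in time T/2. 0.5*a*(T/2)^2 = (pf-p0)/2 => a = 4*(pf-p0)/T^2
a = 4*(10.1-0.8)/3^2 = 4.1333
t = 1 is in the acceleration phase (t <= T/2).
p = p0 + 0.5*a*t^2 = 0.8 + 0.5*4.1333*1^2
= 2.8667


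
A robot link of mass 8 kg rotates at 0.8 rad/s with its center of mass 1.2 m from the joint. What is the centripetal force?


F = m * omega^2 * r
= 8 * 0.8^2 * 1.2
= 8 * 0.64 * 1.2
= 6.144 N


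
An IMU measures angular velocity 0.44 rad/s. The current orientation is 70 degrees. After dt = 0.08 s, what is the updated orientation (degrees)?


delta_theta = w * dt = 0.44 * 0.08 = 0.0352 rad
= 2.0168 deg
theta_new = 70 + 2.0168 = 72.0168 deg


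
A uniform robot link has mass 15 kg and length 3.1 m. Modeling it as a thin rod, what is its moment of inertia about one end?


I = (1/3) * m * L^2
= (1/3) * 15 * 3.1^2
= 0.333333 * 15 * 9.61
= 48.05 kg*m^2


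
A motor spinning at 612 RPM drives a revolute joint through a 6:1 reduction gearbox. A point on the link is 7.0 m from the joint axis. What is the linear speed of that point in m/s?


omega_motor = 612 * 2*pi/60 = 64.0885 rad/s
omega_joint = omega_motor / 6 = 10.6814 rad/s
v = omega_joint * r = 10.6814 * 7.0
= 74.7699 m/s


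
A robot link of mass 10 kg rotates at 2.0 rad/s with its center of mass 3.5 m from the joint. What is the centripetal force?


F = m * omega^2 * r
= 10 * 2.0^2 * 3.5
= 10 * 4.0 * 3.5
= 140.0 N


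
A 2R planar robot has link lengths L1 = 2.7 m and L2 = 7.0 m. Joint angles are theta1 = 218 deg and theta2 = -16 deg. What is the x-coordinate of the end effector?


Convert angles to radians: theta1 = 3.8048, theta2 = -0.2793
x = L1*cos(theta1) + L2*cos(theta1+theta2)
x = -2.1276 + -6.4903
x = -8.6179


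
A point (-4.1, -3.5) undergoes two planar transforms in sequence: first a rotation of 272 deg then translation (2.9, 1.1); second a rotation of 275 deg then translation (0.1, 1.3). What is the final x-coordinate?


After transform 1:
x1 = cos(272)*-4.1 - sin(272)*-3.5 + 2.9 = -0.741
y1 = sin(272)*-4.1 + cos(272)*-3.5 + 1.1 = 5.0754
After transform 2:
x2 = cos(275)*-0.741 - sin(275)*5.0754 + 0.1
= 5.0915


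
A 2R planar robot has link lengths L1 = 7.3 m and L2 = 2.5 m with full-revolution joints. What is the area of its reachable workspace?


r_max = L1 + L2 = 9.8 m
r_min = |L1 - L2| = 4.8 m
Area = pi*(r_max^2 - r_min^2)
= pi*(96.04 - 23.04)
= pi * 73.0
= 229.3363 m^2


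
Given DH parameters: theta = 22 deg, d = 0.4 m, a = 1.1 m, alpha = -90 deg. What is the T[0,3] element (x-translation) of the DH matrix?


T[0,3] = a * cos(theta)
= 1.1 * cos(22 deg)
= 1.1 * 0.9272
= 1.0199


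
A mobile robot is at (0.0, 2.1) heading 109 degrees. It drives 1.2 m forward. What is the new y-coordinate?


y_new = y0 + d*sin(theta)
= 2.1 + 1.2*sin(109)
= 2.1 + 1.1346
= 3.2346


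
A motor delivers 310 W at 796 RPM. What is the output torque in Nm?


omega = 796 * 2*pi/60 = 83.3569 rad/s
tau = P / omega = 310 / 83.3569
= 3.7189 Nm


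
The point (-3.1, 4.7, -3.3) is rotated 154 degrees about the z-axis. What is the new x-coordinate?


Rotation about z-axis: x' = x*cos(theta) - y*sin(theta)
= -3.1 * -0.8988 - 4.7 * 0.4384
= 0.7259


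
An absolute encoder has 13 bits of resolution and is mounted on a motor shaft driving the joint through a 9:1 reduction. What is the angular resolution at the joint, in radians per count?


counts = 2^13 = 8192
effective counts at joint = 8192 * 9 = 73728
resolution = 2*pi / 73728
= 8.5221e-05 rad/count


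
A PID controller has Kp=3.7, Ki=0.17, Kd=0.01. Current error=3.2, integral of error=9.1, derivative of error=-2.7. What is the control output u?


u = Kp*e + Ki*int(e) + Kd*de/dt
= 3.7*3.2 + 0.17*9.1 + 0.01*(-2.7)
= 11.84 + 1.547 + -0.027
= 13.36


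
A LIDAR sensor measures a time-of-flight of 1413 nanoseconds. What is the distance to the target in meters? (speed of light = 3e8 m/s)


tof = 1413 ns = 1.413e-06 s
dist = c * tof / 2
= 3e8 * 1.413e-06 / 2
= 211.95 m


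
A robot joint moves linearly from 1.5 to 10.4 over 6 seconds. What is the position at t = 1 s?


s = t/T = 1/6 = 0.1667
p(t) = p0 + (pf-p0)*s
= 1.5 + (10.4 - 1.5) * 0.1667
= 2.9833


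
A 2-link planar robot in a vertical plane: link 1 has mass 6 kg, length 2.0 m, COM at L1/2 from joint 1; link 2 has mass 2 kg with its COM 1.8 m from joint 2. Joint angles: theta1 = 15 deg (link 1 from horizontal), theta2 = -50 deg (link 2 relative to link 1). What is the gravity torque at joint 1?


Horizontal distance from joint 1 to link-1 COM:
  x_c1 = (L1/2)*cos(t1) = 1.0 * 0.9659 = 0.9659 m
Horizontal distance from joint 1 to link-2 COM:
  x_c2 = L1*cos(t1) + Lc2*cos(t1+t2)
       = 2.0*0.9659 + 1.8*0.8192 = 3.4063 m
tau1 = m1*g*x_c1 + m2*g*x_c2
     = 6*9.81*0.9659 + 2*9.81*3.4063
     = 56.8544 + 66.8321
     = 123.6865 Nm


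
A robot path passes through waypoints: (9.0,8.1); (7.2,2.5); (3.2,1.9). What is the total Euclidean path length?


Segment lengths:
  seg1 = sqrt((-1.8)^2 + (-5.6)^2) = 5.8822
  seg2 = sqrt((-4.0)^2 + (-0.6)^2) = 4.0447
Total = 9.9269


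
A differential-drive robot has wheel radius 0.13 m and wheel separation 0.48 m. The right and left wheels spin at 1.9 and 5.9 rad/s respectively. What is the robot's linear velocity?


vR = r*wR = 0.13*1.9 = 0.247 m/s
vL = r*wL = 0.13*5.9 = 0.767 m/s
v = (vR+vL)/2 = 0.507 m/s
omega = (vR-vL)/L = -1.0833 rad/s
linear velocity = 0.507 m/s


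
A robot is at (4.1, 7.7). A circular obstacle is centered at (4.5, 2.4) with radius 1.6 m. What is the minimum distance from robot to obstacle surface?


center_dist = sqrt((4.1-4.5)^2 + (7.7-2.4)^2)
= sqrt(0.16 + 28.09)
= 5.3151
min_dist = center_dist - radius = 5.3151 - 1.6 = 3.7151 m


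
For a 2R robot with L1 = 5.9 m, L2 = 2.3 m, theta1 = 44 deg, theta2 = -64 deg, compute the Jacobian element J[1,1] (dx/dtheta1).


J[1,1] = -L1*sin(t1) - L2*sin(t1+t2)
= -5.9*sin(44) - 2.3*sin(-20)
= -3.3118


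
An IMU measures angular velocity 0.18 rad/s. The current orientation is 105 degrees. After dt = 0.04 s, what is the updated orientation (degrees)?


delta_theta = w * dt = 0.18 * 0.04 = 0.0072 rad
= 0.4125 deg
theta_new = 105 + 0.4125 = 105.4125 deg


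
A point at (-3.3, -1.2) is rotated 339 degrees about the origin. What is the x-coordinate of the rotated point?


x' = x*cos(theta) - y*sin(theta)
cos(339 deg) = 0.9336, sin(339 deg) = -0.3584
x' = -3.3 * 0.9336 - -1.2 * -0.3584
= -3.0808 - 0.43
= -3.5109


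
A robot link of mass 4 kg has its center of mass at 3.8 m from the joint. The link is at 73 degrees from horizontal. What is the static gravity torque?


tau = m*g*L*cos(angle)
= 4 * 9.81 * 3.8 * cos(73 deg)
= 4 * 9.81 * 3.8 * 0.2924
= 43.5961 Nm


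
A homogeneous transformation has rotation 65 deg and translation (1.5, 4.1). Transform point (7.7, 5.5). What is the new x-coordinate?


x' = cos(theta)*px - sin(theta)*py + tx
= 0.4226*7.7 - 0.9063*5.5 + 1.5
= -0.2305


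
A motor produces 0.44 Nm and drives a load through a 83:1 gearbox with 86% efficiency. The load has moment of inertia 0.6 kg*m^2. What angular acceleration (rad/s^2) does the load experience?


tau_out = tau_motor * N * eta
= 0.44 * 83 * 0.86 = 31.4072 Nm
alpha = tau_out / I = 31.4072 / 0.6
= 52.3453 rad/s^2


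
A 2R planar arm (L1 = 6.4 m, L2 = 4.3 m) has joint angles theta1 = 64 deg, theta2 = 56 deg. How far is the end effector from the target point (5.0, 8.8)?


End effector via forward kinematics:
x = L1*cos(t1) + L2*cos(t1+t2) = 0.6556
y = L1*sin(t1) + L2*sin(t1+t2) = 9.4762
Distance to target:
d = sqrt((5.0 - 0.6556)^2 + (8.8 - 9.4762)^2)
= sqrt(18.874 + 0.4572)
= 4.3967 m


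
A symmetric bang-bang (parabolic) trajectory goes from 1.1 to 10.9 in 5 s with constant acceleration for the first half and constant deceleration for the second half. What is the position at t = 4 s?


Symmetric rest-to-rest: each phase covers (pf-p0)/2 in time T/2. 0.5*a*(T/2)^2 = (pf-p0)/2 => a = 4*(pf-p0)/T^2
a = 4*(10.9-1.1)/5^2 = 1.568
t = 4 is in the deceleration phase (t > T/2).
p = pf - 0.5*a*(T-t)^2 = 10.9 - 0.5*1.568*1^2
= 10.116


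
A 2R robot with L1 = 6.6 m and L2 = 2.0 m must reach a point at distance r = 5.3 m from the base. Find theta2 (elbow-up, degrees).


cos(theta2) = (r^2 - L1^2 - L2^2) / (2*L1*L2)
cos(theta2) = (28.09 - 43.56 - 4.0) / 26.4
cos(theta2) = -0.7375
theta2 = 137.5189 degrees


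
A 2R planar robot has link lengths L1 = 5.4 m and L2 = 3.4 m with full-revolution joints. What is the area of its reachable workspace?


r_max = L1 + L2 = 8.8 m
r_min = |L1 - L2| = 2.0 m
Area = pi*(r_max^2 - r_min^2)
= pi*(77.44 - 4.0)
= pi * 73.44
= 230.7186 m^2


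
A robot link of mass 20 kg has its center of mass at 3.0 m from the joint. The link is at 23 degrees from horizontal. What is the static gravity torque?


tau = m*g*L*cos(angle)
= 20 * 9.81 * 3.0 * cos(23 deg)
= 20 * 9.81 * 3.0 * 0.9205
= 541.8092 Nm


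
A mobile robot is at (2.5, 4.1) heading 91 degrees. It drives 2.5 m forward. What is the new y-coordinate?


y_new = y0 + d*sin(theta)
= 4.1 + 2.5*sin(91)
= 4.1 + 2.4996
= 6.5996


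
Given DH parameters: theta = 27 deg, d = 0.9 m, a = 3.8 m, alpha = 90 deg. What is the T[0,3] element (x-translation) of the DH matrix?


T[0,3] = a * cos(theta)
= 3.8 * cos(27 deg)
= 3.8 * 0.891
= 3.3858


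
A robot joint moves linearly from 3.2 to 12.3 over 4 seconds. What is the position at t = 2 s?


s = t/T = 2/4 = 0.5
p(t) = p0 + (pf-p0)*s
= 3.2 + (12.3 - 3.2) * 0.5
= 7.75


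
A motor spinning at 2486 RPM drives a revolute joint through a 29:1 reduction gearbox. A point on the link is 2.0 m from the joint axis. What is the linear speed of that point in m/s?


omega_motor = 2486 * 2*pi/60 = 260.3333 rad/s
omega_joint = omega_motor / 29 = 8.977 rad/s
v = omega_joint * r = 8.977 * 2.0
= 17.954 m/s


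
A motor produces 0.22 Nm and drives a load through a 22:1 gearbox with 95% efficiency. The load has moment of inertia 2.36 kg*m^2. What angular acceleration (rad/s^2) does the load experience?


tau_out = tau_motor * N * eta
= 0.22 * 22 * 0.95 = 4.598 Nm
alpha = tau_out / I = 4.598 / 2.36
= 1.9483 rad/s^2


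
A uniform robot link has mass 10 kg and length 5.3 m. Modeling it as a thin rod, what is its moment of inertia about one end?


I = (1/3) * m * L^2
= (1/3) * 10 * 5.3^2
= 0.333333 * 10 * 28.09
= 93.6333 kg*m^2


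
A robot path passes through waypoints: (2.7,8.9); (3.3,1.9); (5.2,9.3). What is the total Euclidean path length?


Segment lengths:
  seg1 = sqrt((0.6)^2 + (-7.0)^2) = 7.0257
  seg2 = sqrt((1.9)^2 + (7.4)^2) = 7.64
Total = 14.6657


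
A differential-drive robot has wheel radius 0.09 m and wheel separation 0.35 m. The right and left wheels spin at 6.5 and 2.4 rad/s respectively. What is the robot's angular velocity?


vR = r*wR = 0.09*6.5 = 0.585 m/s
vL = r*wL = 0.09*2.4 = 0.216 m/s
v = (vR+vL)/2 = 0.4005 m/s
omega = (vR-vL)/L = 1.0543 rad/s
angular velocity = 1.0543 rad/s


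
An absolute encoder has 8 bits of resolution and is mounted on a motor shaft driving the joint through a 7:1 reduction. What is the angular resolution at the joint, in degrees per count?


counts = 2^8 = 256
effective counts at joint = 256 * 7 = 1792
resolution = 360 / 1792
= 0.2009 deg/count


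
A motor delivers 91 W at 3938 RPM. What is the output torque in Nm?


omega = 3938 * 2*pi/60 = 412.3864 rad/s
tau = P / omega = 91 / 412.3864
= 0.2207 Nm


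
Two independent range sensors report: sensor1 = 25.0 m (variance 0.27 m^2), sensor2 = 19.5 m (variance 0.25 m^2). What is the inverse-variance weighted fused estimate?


w1 = (1/var1) / (1/var1 + 1/var2)
   = 3.7037 / (3.7037 + 4.0) = 0.4808
w2 = 1 - w1 = 0.5192
fused = w1*s1 + w2*s2 = 12.0192 + 10.125
= 22.1442 m


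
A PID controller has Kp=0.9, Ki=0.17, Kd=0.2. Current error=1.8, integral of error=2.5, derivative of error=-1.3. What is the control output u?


u = Kp*e + Ki*int(e) + Kd*de/dt
= 0.9*1.8 + 0.17*2.5 + 0.2*(-1.3)
= 1.62 + 0.425 + -0.26
= 1.785


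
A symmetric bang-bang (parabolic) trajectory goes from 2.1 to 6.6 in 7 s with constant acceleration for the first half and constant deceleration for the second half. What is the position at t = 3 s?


Symmetric rest-to-rest: each phase covers (pf-p0)/2 in time T/2. 0.5*a*(T/2)^2 = (pf-p0)/2 => a = 4*(pf-p0)/T^2
a = 4*(6.6-2.1)/7^2 = 0.3673
t = 3 is in the acceleration phase (t <= T/2).
p = p0 + 0.5*a*t^2 = 2.1 + 0.5*0.3673*3^2
= 3.7531


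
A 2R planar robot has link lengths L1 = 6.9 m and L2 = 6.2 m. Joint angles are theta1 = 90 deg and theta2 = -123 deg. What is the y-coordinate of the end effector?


Convert angles to radians: theta1 = 1.5708, theta2 = -2.1468
y = L1*sin(theta1) + L2*sin(theta1+theta2)
y = 6.9 + -3.3768
y = 3.5232


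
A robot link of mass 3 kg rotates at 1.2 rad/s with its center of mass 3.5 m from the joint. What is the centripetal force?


F = m * omega^2 * r
= 3 * 1.2^2 * 3.5
= 3 * 1.44 * 3.5
= 15.12 N


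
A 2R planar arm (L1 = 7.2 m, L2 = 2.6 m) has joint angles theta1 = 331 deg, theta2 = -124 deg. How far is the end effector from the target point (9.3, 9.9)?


End effector via forward kinematics:
x = L1*cos(t1) + L2*cos(t1+t2) = 3.9806
y = L1*sin(t1) + L2*sin(t1+t2) = -4.671
Distance to target:
d = sqrt((9.3 - 3.9806)^2 + (9.9 - -4.671)^2)
= sqrt(28.2955 + 212.3142)
= 15.5116 m


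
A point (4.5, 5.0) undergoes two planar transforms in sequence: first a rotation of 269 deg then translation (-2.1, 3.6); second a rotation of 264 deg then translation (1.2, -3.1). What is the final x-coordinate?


After transform 1:
x1 = cos(269)*4.5 - sin(269)*5.0 + -2.1 = 2.8207
y1 = sin(269)*4.5 + cos(269)*5.0 + 3.6 = -0.9866
After transform 2:
x2 = cos(264)*2.8207 - sin(264)*-0.9866 + 1.2
= -0.076


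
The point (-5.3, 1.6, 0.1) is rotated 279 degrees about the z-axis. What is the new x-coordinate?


Rotation about z-axis: x' = x*cos(theta) - y*sin(theta)
= -5.3 * 0.1564 - 1.6 * -0.9877
= 0.7512


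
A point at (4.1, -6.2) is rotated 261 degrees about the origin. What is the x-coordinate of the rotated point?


x' = x*cos(theta) - y*sin(theta)
cos(261 deg) = -0.1564, sin(261 deg) = -0.9877
x' = 4.1 * -0.1564 - -6.2 * -0.9877
= -0.6414 - 6.1237
= -6.765


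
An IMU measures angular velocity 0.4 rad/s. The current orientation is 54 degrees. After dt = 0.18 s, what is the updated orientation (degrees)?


delta_theta = w * dt = 0.4 * 0.18 = 0.072 rad
= 4.1253 deg
theta_new = 54 + 4.1253 = 58.1253 deg


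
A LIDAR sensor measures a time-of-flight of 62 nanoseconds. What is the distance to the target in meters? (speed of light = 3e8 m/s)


tof = 62 ns = 6.2e-08 s
dist = c * tof / 2
= 3e8 * 6.2e-08 / 2
= 9.3 m


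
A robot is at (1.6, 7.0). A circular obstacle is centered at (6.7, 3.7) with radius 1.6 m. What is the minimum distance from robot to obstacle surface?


center_dist = sqrt((1.6-6.7)^2 + (7.0-3.7)^2)
= sqrt(26.01 + 10.89)
= 6.0745
min_dist = center_dist - radius = 6.0745 - 1.6 = 4.4745 m


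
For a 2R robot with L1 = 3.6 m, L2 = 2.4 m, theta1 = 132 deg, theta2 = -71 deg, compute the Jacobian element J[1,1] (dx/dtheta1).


J[1,1] = -L1*sin(t1) - L2*sin(t1+t2)
= -3.6*sin(132) - 2.4*sin(61)
= -4.7744


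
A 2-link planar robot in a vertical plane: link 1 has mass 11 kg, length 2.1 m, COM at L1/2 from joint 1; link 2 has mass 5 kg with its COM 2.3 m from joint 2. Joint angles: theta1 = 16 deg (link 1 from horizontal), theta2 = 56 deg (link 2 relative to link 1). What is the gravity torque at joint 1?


Horizontal distance from joint 1 to link-1 COM:
  x_c1 = (L1/2)*cos(t1) = 1.05 * 0.9613 = 1.0093 m
Horizontal distance from joint 1 to link-2 COM:
  x_c2 = L1*cos(t1) + Lc2*cos(t1+t2)
       = 2.1*0.9613 + 2.3*0.309 = 2.7294 m
tau1 = m1*g*x_c1 + m2*g*x_c2
     = 11*9.81*1.0093 + 5*9.81*2.7294
     = 108.9162 + 133.8765
     = 242.7928 Nm


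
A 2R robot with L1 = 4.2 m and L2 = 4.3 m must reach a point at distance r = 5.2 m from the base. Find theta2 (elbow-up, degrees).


cos(theta2) = (r^2 - L1^2 - L2^2) / (2*L1*L2)
cos(theta2) = (27.04 - 17.64 - 18.49) / 36.12
cos(theta2) = -0.251661
theta2 = 104.5758 degrees


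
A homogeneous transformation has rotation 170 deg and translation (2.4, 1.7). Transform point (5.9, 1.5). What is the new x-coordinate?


x' = cos(theta)*px - sin(theta)*py + tx
= -0.9848*5.9 - 0.1736*1.5 + 2.4
= -3.6708


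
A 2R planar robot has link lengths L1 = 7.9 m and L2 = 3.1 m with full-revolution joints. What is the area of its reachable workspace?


r_max = L1 + L2 = 11.0 m
r_min = |L1 - L2| = 4.8 m
Area = pi*(r_max^2 - r_min^2)
= pi*(121.0 - 23.04)
= pi * 97.96
= 307.7504 m^2


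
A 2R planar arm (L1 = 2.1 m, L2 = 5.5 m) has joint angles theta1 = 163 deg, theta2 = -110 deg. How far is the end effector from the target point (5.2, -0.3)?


End effector via forward kinematics:
x = L1*cos(t1) + L2*cos(t1+t2) = 1.3017
y = L1*sin(t1) + L2*sin(t1+t2) = 5.0065
Distance to target:
d = sqrt((5.2 - 1.3017)^2 + (-0.3 - 5.0065)^2)
= sqrt(15.1964 + 28.1587)
= 6.5845 m


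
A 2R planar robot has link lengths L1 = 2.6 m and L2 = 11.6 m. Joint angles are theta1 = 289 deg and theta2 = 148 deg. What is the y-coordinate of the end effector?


Convert angles to radians: theta1 = 5.044, theta2 = 2.5831
y = L1*sin(theta1) + L2*sin(theta1+theta2)
y = -2.4583 + 11.3027
y = 8.8443


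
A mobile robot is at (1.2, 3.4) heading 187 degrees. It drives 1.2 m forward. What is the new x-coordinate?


x_new = x0 + d*cos(theta)
= 1.2 + 1.2*cos(187)
= 1.2 + -1.1911
= 0.0089


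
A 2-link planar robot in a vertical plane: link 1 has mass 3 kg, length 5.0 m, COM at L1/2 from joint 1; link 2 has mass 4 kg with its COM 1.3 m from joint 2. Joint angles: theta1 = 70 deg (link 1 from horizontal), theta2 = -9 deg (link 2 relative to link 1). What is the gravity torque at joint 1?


Horizontal distance from joint 1 to link-1 COM:
  x_c1 = (L1/2)*cos(t1) = 2.5 * 0.342 = 0.8551 m
Horizontal distance from joint 1 to link-2 COM:
  x_c2 = L1*cos(t1) + Lc2*cos(t1+t2)
       = 5.0*0.342 + 1.3*0.4848 = 2.3404 m
tau1 = m1*g*x_c1 + m2*g*x_c2
     = 3*9.81*0.8551 + 4*9.81*2.3404
     = 25.1641 + 91.8355
     = 116.9996 Nm


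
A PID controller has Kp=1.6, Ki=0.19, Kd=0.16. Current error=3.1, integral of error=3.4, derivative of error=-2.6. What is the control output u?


u = Kp*e + Ki*int(e) + Kd*de/dt
= 1.6*3.1 + 0.19*3.4 + 0.16*(-2.6)
= 4.96 + 0.646 + -0.416
= 5.19


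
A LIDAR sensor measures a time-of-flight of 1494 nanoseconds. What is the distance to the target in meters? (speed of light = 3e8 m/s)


tof = 1494 ns = 1.494e-06 s
dist = c * tof / 2
= 3e8 * 1.494e-06 / 2
= 224.1 m


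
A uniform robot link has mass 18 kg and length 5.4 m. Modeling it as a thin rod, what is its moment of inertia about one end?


I = (1/3) * m * L^2
= (1/3) * 18 * 5.4^2
= 0.333333 * 18 * 29.16
= 174.96 kg*m^2


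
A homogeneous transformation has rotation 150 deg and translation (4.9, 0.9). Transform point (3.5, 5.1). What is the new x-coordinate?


x' = cos(theta)*px - sin(theta)*py + tx
= -0.866*3.5 - 0.5*5.1 + 4.9
= -0.6811


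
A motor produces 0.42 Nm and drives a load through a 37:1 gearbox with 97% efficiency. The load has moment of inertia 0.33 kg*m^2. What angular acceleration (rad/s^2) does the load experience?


tau_out = tau_motor * N * eta
= 0.42 * 37 * 0.97 = 15.0738 Nm
alpha = tau_out / I = 15.0738 / 0.33
= 45.6782 rad/s^2


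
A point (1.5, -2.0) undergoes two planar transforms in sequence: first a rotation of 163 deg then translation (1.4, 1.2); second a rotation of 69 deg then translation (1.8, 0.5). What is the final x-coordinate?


After transform 1:
x1 = cos(163)*1.5 - sin(163)*-2.0 + 1.4 = 0.5503
y1 = sin(163)*1.5 + cos(163)*-2.0 + 1.2 = 3.5512
After transform 2:
x2 = cos(69)*0.5503 - sin(69)*3.5512 + 1.8
= -1.3181


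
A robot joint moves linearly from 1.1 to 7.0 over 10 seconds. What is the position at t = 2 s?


s = t/T = 2/10 = 0.2
p(t) = p0 + (pf-p0)*s
= 1.1 + (7.0 - 1.1) * 0.2
= 2.28


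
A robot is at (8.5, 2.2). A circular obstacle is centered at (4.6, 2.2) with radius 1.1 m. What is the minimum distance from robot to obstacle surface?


center_dist = sqrt((8.5-4.6)^2 + (2.2-2.2)^2)
= sqrt(15.21 + 0.0)
= 3.9
min_dist = center_dist - radius = 3.9 - 1.1 = 2.8 m


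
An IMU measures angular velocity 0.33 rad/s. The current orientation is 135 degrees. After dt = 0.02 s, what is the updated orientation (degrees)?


delta_theta = w * dt = 0.33 * 0.02 = 0.0066 rad
= 0.3782 deg
theta_new = 135 + 0.3782 = 135.3782 deg


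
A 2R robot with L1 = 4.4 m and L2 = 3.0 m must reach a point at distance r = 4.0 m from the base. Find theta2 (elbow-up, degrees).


cos(theta2) = (r^2 - L1^2 - L2^2) / (2*L1*L2)
cos(theta2) = (16.0 - 19.36 - 9.0) / 26.4
cos(theta2) = -0.468182
theta2 = 117.9163 degrees


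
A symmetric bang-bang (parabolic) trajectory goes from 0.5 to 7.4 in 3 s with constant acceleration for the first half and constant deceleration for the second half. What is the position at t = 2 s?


Symmetric rest-to-rest: each phase covers (pf-p0)/2 in time T/2. 0.5*a*(T/2)^2 = (pf-p0)/2 => a = 4*(pf-p0)/T^2
a = 4*(7.4-0.5)/3^2 = 3.0667
t = 2 is in the deceleration phase (t > T/2).
p = pf - 0.5*a*(T-t)^2 = 7.4 - 0.5*3.0667*1^2
= 5.8667


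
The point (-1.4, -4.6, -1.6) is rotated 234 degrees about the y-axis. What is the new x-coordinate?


Rotation about y-axis: x' = x*cos(theta) + z*sin(theta)
= -1.4 * -0.5878 + -1.6 * -0.809
= 2.1173


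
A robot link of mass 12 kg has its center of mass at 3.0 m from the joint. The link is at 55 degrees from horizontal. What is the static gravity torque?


tau = m*g*L*cos(angle)
= 12 * 9.81 * 3.0 * cos(55 deg)
= 12 * 9.81 * 3.0 * 0.5736
= 202.5643 Nm


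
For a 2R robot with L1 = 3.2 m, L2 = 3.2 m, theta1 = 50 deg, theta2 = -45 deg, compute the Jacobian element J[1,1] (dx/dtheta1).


J[1,1] = -L1*sin(t1) - L2*sin(t1+t2)
= -3.2*sin(50) - 3.2*sin(5)
= -2.7302


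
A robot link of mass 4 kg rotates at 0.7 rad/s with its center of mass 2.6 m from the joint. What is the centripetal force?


F = m * omega^2 * r
= 4 * 0.7^2 * 2.6
= 4 * 0.49 * 2.6
= 5.096 N


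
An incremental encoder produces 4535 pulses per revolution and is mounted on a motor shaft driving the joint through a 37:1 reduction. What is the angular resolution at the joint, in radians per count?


counts per rev = 4535
effective counts at joint = 4535 * 37 = 167795
resolution = 2*pi / 167795
= 3.7446e-05 rad/count


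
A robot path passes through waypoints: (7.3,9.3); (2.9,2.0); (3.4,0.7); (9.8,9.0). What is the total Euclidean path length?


Segment lengths:
  seg1 = sqrt((-4.4)^2 + (-7.3)^2) = 8.5235
  seg2 = sqrt((0.5)^2 + (-1.3)^2) = 1.3928
  seg3 = sqrt((6.4)^2 + (8.3)^2) = 10.4809
Total = 20.3973


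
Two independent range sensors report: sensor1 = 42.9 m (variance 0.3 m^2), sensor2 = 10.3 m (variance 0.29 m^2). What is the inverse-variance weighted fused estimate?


w1 = (1/var1) / (1/var1 + 1/var2)
   = 3.3333 / (3.3333 + 3.4483) = 0.4915
w2 = 1 - w1 = 0.5085
fused = w1*s1 + w2*s2 = 21.0864 + 5.2373
= 26.3237 m
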